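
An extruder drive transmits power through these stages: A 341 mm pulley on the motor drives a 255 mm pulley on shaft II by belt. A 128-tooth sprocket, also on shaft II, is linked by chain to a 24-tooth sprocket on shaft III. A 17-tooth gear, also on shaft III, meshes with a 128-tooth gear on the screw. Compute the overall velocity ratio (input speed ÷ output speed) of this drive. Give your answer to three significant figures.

Each stage contributes driven/driver: belt 255/341 = 0.7478, chain 24/128 = 0.1875, gear mesh 128/17 = 7.5294.
Overall: 0.7478 × 0.1875 × 7.5294 = 1.0557.

1.06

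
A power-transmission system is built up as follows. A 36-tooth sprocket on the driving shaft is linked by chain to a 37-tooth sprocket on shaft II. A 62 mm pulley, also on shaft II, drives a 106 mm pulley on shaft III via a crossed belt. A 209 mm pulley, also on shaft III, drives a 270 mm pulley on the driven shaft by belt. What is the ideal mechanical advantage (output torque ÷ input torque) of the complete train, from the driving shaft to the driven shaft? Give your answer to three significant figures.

2.27

Each stage contributes driven/driver: chain 37/36 = 1.0278, belt 106/62 = 1.7097, belt 270/209 = 1.2919.
Overall: 1.0278 × 1.7097 × 1.2919 = 2.27.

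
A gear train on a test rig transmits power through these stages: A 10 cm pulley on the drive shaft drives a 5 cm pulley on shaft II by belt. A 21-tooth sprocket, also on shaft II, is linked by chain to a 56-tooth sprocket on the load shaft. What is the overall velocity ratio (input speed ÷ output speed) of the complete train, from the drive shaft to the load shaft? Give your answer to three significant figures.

1.33

Each stage contributes driven/driver: belt 5/10 = 0.5, chain 56/21 = 2.6667.
Overall: 0.5 × 2.6667 = 1.3333.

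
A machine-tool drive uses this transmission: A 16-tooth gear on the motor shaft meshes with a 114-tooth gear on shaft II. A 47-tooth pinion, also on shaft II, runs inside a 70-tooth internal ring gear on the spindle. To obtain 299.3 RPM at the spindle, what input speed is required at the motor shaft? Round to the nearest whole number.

Overall ratio R = 7.125 × 1.4894 = 10.612.
Required input speed = output speed × R = 299.3 × 10.612 = 3176.1 RPM.

3176 RPM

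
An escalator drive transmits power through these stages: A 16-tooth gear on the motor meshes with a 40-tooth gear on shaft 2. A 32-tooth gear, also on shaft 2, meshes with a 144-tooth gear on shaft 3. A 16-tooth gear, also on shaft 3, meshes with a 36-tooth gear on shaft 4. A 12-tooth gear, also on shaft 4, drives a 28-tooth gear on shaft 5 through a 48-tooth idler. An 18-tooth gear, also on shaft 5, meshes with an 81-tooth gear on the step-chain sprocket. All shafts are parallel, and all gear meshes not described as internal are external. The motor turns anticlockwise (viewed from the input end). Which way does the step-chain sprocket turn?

anticlockwise

the motor → shaft 2: external mesh, 1 reversal → CW.
shaft 2 → shaft 3: external mesh, 1 reversal → CCW.
shaft 3 → shaft 4: external mesh, 1 reversal → CW.
shaft 4 → shaft 5: driver → idler → driven is 2 external meshes, 2 reversals → CW.
shaft 5 → the step-chain sprocket: external mesh, 1 reversal → CCW.
6 reversals in total — an even number — so the step-chain sprocket turns the same way as the motor.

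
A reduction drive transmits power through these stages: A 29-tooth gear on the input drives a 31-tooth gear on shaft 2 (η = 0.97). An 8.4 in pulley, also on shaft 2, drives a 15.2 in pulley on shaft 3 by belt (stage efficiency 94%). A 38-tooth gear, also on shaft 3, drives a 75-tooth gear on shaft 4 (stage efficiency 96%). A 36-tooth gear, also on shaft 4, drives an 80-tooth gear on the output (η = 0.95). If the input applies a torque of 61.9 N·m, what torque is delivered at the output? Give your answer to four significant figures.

After the gear mesh (31/29): 61.9 × 1.069 × 0.97 = 64.184 N·m
After the belt (15.2/8.4): 64.184 × 1.8095 × 0.94 = 109.17 N·m
After the gear mesh (75/38): 109.17 × 1.9737 × 0.96 = 206.86 N·m
After the gear mesh (80/36): 206.86 × 2.2222 × 0.95 = 436.7 N·m

436.7 N·m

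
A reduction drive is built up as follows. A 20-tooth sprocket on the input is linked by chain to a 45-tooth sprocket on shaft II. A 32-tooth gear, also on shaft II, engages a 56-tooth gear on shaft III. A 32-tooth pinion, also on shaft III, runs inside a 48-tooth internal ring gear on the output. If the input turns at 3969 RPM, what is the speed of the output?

672 RPM

the input → shaft II (chain, 45/20): 3969 ÷ 2.25 = 1764 RPM
shaft II → shaft III (gear mesh, 56/32): 1764 ÷ 1.75 = 1008 RPM
shaft III → the output (internal gear, 48/32): 1008 ÷ 1.5 = 672 RPM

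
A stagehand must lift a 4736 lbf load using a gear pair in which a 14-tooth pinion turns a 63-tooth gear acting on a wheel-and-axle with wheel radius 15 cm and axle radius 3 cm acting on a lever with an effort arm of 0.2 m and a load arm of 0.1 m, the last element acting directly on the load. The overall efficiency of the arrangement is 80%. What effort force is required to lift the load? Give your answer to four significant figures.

Gear pair MA = 63/14 = 4.5.
Wheel-and-axle MA = R/r = 15/3 = 5.
Lever MA = effort arm / load arm = 0.2/0.1 = 2.
Combined ideal MA = 4.5 × 5 × 2 = 45.
Actual MA = 45 × 0.80 = 36.
Effort = load / actual MA = 4736 / 36 = 131.56 lbf.

131.6 lbf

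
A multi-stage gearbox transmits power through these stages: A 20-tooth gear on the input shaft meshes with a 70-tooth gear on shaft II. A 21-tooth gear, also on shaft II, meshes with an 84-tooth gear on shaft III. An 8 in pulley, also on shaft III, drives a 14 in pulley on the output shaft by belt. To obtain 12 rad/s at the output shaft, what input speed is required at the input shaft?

294 rad/s

Overall ratio R = 3.5 × 4 × 1.75 = 24.5.
Required input speed = output speed × R = 12 × 24.5 = 294 rad/s.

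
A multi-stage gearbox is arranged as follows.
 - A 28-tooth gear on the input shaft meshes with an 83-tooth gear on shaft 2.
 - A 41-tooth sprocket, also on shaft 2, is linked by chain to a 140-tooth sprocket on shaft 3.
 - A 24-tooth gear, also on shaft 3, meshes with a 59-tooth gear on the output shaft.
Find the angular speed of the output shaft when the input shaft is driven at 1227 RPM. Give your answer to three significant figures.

49.3 RPM

gear mesh 83/28 = 2.9643 → 1227/2.9643 = 413.93 RPM
chain 140/41 = 3.4146 → 413.93/3.4146 = 121.22 RPM
gear mesh 59/24 = 2.4583 → 121.22/2.4583 = 49.311 RPM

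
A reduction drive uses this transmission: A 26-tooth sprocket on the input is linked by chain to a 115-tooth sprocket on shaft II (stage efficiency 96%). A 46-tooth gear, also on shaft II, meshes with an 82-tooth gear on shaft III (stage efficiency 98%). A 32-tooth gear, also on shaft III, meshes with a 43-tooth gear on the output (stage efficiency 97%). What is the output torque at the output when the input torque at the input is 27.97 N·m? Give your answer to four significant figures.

chain 115/26 = 4.4231 → τ = 27.97·4.4231·0.96 = 118.76 N·m
gear mesh 82/46 = 1.7826 → τ = 118.76·1.7826·0.98 = 207.48 N·m
gear mesh 43/32 = 1.3438 → τ = 207.48·1.3438·0.97 = 270.43 N·m

270.4 N·m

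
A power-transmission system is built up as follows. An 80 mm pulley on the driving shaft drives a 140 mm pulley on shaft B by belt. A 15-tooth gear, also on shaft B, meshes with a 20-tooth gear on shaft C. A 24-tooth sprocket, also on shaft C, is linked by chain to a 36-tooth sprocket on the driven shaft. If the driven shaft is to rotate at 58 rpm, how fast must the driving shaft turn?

203 rpm

Overall ratio R = 1.75 × 1.3333 × 1.5 = 3.5.
Required input speed = output speed × R = 58 × 3.5 = 203 rpm.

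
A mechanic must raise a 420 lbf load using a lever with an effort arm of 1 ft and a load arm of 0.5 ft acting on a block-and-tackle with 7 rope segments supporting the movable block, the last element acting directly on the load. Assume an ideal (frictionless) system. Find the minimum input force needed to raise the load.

30 lbf

Lever MA = effort arm / load arm = 1/0.5 = 2.
Block-and-tackle MA = number of supporting rope parts = 7.
Combined ideal MA = 2 × 7 = 14.
Effort = load / MA = 420 / 14 = 30 lbf.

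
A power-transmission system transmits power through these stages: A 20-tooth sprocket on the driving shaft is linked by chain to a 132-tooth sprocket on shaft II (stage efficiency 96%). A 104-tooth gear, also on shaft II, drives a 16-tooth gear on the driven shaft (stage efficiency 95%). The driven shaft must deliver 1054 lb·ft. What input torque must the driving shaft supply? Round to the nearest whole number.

1138 lb·ft

Overall ratio R = 6.6 × 0.15385 = 1.0154; overall efficiency η = 0.96 × 0.95 = 0.9120.
Input torque = output torque / (R × η) = 1054 / (1.0154 × 0.9120) = 1138.2 lb·ft.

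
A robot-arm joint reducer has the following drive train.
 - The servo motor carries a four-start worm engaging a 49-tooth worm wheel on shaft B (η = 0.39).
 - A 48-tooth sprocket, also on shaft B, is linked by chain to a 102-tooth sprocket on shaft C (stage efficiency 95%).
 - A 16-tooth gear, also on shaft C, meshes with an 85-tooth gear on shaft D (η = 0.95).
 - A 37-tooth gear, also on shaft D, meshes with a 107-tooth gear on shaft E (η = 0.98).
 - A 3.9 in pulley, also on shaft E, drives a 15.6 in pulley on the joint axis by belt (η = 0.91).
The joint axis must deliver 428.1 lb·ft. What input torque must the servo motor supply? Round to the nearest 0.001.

Overall ratio R = 12.25 × 2.125 × 5.3125 × 2.8919 × 4 = 1599.7; overall efficiency η = 0.39 × 0.95 × 0.95 × 0.98 × 0.91 = 0.3139.
Input torque = output torque / (R × η) = 428.1 / (1599.7 × 0.3139) = 0.85257 lb·ft.

0.853 lb·ft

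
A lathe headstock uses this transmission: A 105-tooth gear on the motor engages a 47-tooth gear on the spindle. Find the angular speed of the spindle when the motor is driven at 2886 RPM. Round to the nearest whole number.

Gear mesh: ratio = 47/105 = 0.44762, so the spindle turns at 2886 / 0.44762 = 6447.4 RPM.

6447 RPM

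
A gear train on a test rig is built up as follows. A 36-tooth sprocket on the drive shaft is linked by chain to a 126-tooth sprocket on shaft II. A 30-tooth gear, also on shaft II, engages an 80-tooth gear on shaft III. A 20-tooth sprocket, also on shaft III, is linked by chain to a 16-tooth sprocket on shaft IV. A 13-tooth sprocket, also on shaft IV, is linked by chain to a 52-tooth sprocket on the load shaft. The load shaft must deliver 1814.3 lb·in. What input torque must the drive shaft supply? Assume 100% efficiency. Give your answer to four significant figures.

Overall ratio R = 3.5 × 2.6667 × 0.8 × 4 = 29.867.
Input torque = output torque / R = 1814.3 / 29.867 = 60.747 lb·in.

60.75 lb·in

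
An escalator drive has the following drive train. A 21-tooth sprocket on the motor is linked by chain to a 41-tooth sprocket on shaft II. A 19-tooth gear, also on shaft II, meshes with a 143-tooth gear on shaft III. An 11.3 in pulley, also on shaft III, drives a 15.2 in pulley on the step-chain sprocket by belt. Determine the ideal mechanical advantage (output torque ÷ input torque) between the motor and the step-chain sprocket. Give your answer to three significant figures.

19.8

Each stage contributes driven/driver: chain 41/21 = 1.9524, gear mesh 143/19 = 7.5263, belt 15.2/11.3 = 1.3451.
Overall: 1.9524 × 7.5263 × 1.3451 = 19.766.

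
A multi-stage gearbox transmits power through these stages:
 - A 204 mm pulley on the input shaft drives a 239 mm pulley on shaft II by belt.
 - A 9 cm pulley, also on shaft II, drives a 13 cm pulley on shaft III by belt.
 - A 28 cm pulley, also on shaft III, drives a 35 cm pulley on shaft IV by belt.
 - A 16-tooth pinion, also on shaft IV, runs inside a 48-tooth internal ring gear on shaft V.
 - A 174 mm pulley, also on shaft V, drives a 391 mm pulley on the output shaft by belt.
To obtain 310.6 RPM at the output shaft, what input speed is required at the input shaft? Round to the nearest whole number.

Overall ratio R = 1.1716 × 1.4444 × 1.25 × 3 × 2.2471 = 14.26.
Required input speed = output speed × R = 310.6 × 14.26 = 4429.2 RPM.

4429 RPM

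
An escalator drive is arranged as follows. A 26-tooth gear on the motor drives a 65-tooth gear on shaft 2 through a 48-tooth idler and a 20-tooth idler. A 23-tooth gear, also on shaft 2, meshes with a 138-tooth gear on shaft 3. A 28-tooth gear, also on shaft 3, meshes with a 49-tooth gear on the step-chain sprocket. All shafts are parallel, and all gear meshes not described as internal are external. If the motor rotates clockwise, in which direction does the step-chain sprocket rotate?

counterclockwise

the motor → shaft 2: driver → idler → idler → driven is 3 external meshes, 3 reversals → CCW.
shaft 2 → shaft 3: external mesh, 1 reversal → CW.
shaft 3 → the step-chain sprocket: external mesh, 1 reversal → CCW.
5 reversals in total — an odd number — so the step-chain sprocket turns opposite to the motor.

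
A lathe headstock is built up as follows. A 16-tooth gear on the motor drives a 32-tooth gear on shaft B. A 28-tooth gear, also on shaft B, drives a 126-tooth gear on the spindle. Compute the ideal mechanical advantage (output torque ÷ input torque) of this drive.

9

Each stage contributes driven/driver: gear mesh 32/16 = 2, gear mesh 126/28 = 4.5.
Overall: 2 × 4.5 = 9.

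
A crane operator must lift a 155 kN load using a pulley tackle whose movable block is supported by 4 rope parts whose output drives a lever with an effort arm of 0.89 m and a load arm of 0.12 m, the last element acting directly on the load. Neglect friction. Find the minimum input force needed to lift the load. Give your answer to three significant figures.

Block-and-tackle MA = number of supporting rope parts = 4.
Lever MA = effort arm / load arm = 0.89/0.12 = 7.4167.
Combined ideal MA = 4 × 7.4167 = 29.667.
Effort = load / MA = 155 / 29.667 = 5.2247 kN.

5.22 kN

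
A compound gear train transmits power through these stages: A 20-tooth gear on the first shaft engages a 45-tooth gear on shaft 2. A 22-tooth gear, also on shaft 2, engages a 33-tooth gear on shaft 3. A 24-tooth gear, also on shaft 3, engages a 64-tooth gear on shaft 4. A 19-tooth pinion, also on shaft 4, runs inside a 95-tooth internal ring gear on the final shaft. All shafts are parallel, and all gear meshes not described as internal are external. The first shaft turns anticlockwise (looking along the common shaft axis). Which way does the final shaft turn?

the first shaft → shaft 2: external mesh, 1 reversal → CW.
shaft 2 → shaft 3: external mesh, 1 reversal → CCW.
shaft 3 → shaft 4: external mesh, 1 reversal → CW.
shaft 4 → the final shaft: internal mesh, same direction → CW.
3 reversals in total — an odd number — so the final shaft turns opposite to the first shaft.

clockwise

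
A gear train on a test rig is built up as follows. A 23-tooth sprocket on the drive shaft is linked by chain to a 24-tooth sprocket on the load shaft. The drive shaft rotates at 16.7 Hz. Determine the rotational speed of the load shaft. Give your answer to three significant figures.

16.0 Hz

Chain: ratio = 24/23 = 1.0435, so the load shaft turns at 16.7 / 1.0435 = 16.004 Hz.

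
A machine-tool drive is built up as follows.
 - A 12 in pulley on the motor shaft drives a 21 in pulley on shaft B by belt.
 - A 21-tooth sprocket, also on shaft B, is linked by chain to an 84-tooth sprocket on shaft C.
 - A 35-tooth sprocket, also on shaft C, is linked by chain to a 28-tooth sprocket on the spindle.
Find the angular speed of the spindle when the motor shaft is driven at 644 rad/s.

115 rad/s

the motor shaft → shaft B (belt, 21/12): 644 ÷ 1.75 = 368 rad/s
shaft B → shaft C (chain, 84/21): 368 ÷ 4 = 92 rad/s
shaft C → the spindle (chain, 28/35): 92 ÷ 0.8 = 115 rad/s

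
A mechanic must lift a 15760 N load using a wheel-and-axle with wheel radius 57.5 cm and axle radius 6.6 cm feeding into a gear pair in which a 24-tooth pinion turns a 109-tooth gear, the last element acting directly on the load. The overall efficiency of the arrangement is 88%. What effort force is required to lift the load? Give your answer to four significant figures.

452.6 N

Wheel-and-axle MA = R/r = 57.5/6.6 = 8.7121.
Gear pair MA = 109/24 = 4.5417.
Combined ideal MA = 8.7121 × 4.5417 = 39.568.
Actual MA = 39.568 × 0.88 = 34.819.
Effort = load / actual MA = 15760 / 34.819 = 452.62 N.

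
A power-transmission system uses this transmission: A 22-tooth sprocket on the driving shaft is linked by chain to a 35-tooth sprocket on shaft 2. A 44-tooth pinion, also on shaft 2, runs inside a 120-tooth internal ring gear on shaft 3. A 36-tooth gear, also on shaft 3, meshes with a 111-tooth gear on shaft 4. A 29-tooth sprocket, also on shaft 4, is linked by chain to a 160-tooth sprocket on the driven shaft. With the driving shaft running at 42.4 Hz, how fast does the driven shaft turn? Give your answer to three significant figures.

0.574 Hz

chain 35/22 = 1.5909 → 42.4/1.5909 = 26.651 Hz
internal gear 120/44 = 2.7273 → 26.651/2.7273 = 9.7722 Hz
gear mesh 111/36 = 3.0833 → 9.7722/3.0833 = 3.1694 Hz
chain 160/29 = 5.5172 → 3.1694/5.5172 = 0.57445 Hz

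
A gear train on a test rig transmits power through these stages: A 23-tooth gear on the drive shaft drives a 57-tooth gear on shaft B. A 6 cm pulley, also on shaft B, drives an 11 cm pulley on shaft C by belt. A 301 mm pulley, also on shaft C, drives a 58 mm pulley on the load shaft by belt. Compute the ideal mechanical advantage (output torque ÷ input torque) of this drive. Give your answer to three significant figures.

Each stage contributes driven/driver: gear mesh 57/23 = 2.4783, belt 11/6 = 1.8333, belt 58/301 = 0.19269.
Overall: 2.4783 × 1.8333 × 0.19269 = 0.87549.

0.875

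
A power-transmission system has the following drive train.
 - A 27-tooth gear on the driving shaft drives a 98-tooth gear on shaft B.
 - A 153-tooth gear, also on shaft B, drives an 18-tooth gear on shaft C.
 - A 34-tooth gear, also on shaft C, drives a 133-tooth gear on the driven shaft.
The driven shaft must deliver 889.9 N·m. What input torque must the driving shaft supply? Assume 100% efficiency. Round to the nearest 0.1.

532.8 N·m

Overall ratio R = 3.6296 × 0.11765 × 3.9118 = 1.6704.
Input torque = output torque / R = 889.9 / 1.6704 = 532.75 N·m.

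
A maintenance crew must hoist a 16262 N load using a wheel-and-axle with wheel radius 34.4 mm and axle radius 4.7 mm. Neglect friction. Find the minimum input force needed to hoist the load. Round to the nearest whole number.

Wheel-and-axle MA = R/r = 34.4/4.7 = 7.3191.
Effort = load / MA = 16262 / 7.3191 = 2221.8 N.

2222 N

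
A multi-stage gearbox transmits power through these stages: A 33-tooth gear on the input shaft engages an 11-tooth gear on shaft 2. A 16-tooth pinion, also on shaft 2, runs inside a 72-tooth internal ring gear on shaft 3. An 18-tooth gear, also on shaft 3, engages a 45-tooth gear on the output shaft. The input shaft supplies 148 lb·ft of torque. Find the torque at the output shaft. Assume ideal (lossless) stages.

Gear mesh: ratio = 11/33 = 0.33333; torque at shaft 2 = 148 × 0.33333 = 49.333 lb·ft.
Internal gear: ratio = 72/16 = 4.5; torque at shaft 3 = 49.333 × 4.5 = 222 lb·ft.
Gear mesh: ratio = 45/18 = 2.5; torque at the output shaft = 222 × 2.5 = 555 lb·ft.

555 lb·ft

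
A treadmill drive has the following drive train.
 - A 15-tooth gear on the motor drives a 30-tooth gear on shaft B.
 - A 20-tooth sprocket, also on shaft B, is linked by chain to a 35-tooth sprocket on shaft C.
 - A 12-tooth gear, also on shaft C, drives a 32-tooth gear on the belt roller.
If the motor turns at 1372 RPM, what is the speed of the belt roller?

gear mesh 30/15 = 2 → 1372/2 = 686 RPM
chain 35/20 = 1.75 → 686/1.75 = 392 RPM
gear mesh 32/12 = 2.6667 → 392/2.6667 = 147 RPM

147 RPM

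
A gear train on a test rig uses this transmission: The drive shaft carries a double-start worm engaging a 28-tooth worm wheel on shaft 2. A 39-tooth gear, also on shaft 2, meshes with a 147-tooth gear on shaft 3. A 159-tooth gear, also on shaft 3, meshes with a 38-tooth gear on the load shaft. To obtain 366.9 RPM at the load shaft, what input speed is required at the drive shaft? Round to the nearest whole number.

4627 RPM

Overall ratio R = 14 × 3.7692 × 0.23899 = 12.612.
Required input speed = output speed × R = 366.9 × 12.612 = 4627.2 RPM.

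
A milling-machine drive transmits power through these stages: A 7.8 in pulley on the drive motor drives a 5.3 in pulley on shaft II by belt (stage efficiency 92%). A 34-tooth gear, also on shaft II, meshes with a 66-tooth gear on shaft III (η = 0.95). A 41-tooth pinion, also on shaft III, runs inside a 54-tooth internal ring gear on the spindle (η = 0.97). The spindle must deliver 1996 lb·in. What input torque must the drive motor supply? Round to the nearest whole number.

Overall ratio R = 0.67949 × 1.9412 × 1.3171 = 1.7372; overall efficiency η = 0.92 × 0.95 × 0.97 = 0.8478.
Input torque = output torque / (R × η) = 1996 / (1.7372 × 0.8478) = 1355.3 lb·in.

1355 lb·in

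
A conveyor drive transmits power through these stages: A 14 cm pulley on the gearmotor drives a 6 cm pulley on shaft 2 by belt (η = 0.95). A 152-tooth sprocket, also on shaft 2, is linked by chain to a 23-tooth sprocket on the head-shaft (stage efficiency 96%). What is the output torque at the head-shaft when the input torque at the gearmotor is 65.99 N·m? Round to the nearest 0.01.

3.90 N·m

After the belt (6/14): 65.99 × 0.42857 × 0.95 = 26.867 N·m
After the chain (23/152): 26.867 × 0.15132 × 0.96 = 3.9028 N·m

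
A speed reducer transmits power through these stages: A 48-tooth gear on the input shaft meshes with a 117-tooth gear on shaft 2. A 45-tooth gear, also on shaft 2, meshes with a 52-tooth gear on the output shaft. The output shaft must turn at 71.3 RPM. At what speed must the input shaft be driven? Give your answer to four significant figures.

Overall ratio R = 2.4375 × 1.1556 = 2.8167.
Required input speed = output speed × R = 71.3 × 2.8167 = 200.83 RPM.

200.8 RPM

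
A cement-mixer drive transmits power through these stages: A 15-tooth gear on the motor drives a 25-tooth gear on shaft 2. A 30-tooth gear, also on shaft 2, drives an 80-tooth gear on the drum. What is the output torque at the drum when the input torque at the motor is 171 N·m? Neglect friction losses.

gear mesh 25/15 = 1.6667 → τ = 171·1.6667 = 285 N·m
gear mesh 80/30 = 2.6667 → τ = 285·2.6667 = 760 N·m

760 N·m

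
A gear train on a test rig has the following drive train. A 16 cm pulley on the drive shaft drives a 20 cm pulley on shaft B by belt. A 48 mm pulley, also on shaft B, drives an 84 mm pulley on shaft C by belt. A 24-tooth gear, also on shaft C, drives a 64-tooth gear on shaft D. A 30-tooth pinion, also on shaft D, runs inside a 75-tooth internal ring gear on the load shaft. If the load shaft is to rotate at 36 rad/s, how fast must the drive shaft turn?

Overall ratio R = 1.25 × 1.75 × 2.6667 × 2.5 = 14.583.
Required input speed = output speed × R = 36 × 14.583 = 525 rad/s.

525 rad/s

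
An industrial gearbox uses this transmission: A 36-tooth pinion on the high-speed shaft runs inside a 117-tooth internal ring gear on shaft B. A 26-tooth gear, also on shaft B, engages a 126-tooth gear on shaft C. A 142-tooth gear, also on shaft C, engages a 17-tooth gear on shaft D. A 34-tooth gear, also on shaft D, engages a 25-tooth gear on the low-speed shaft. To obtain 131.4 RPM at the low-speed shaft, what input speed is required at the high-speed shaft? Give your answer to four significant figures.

182.2 RPM

Overall ratio R = 3.25 × 4.8462 × 0.11972 × 0.73529 = 1.3864.
Required input speed = output speed × R = 131.4 × 1.3864 = 182.18 RPM.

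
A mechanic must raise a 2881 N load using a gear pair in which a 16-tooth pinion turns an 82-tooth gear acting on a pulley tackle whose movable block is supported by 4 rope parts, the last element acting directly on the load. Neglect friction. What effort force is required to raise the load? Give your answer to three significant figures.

141 N

Gear pair MA = 82/16 = 5.125.
Block-and-tackle MA = number of supporting rope parts = 4.
Combined ideal MA = 5.125 × 4 = 20.5.
Effort = load / MA = 2881 / 20.5 = 140.54 N.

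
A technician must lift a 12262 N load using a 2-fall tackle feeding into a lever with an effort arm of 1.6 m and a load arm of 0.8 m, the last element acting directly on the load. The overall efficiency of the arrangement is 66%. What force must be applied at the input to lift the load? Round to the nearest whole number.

4645 N

Block-and-tackle MA = number of supporting rope parts = 2.
Lever MA = effort arm / load arm = 1.6/0.8 = 2.
Combined ideal MA = 2 × 2 = 4.
Actual MA = 4 × 0.66 = 2.64.
Effort = load / actual MA = 12262 / 2.64 = 4644.7 N.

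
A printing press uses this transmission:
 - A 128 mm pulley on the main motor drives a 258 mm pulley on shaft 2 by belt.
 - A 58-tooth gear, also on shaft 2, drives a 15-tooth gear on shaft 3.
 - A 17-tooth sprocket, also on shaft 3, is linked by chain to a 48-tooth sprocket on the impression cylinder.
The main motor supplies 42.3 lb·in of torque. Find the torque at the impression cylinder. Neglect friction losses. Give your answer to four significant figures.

belt 258/128 = 2.0156 → τ = 42.3·2.0156 = 85.261 lb·in
gear mesh 15/58 = 0.25862 → τ = 85.261·0.25862 = 22.05 lb·in
chain 48/17 = 2.8235 → τ = 22.05·2.8235 = 62.26 lb·in

62.26 lb·in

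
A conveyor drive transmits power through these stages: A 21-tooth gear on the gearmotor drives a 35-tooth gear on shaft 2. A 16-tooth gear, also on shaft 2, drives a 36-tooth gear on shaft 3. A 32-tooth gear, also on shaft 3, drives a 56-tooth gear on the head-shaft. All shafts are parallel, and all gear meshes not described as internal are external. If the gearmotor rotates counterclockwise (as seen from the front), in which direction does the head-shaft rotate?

the gearmotor → shaft 2: external mesh, 1 reversal → CW.
shaft 2 → shaft 3: external mesh, 1 reversal → CCW.
shaft 3 → the head-shaft: external mesh, 1 reversal → CW.
3 reversals in total — an odd number — so the head-shaft turns opposite to the gearmotor.

clockwise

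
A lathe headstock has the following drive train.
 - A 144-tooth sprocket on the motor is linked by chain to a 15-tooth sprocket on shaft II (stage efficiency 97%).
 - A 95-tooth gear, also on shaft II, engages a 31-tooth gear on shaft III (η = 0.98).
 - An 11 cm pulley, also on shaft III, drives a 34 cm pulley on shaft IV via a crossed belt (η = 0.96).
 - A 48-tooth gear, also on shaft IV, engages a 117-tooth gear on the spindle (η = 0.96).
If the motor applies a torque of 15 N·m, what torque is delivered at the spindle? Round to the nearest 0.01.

3.37 N·m

After the chain (15/144): 15 × 0.10417 × 0.97 = 1.5156 N·m
After the gear mesh (31/95): 1.5156 × 0.32632 × 0.98 = 0.48468 N·m
After the belt (34/11): 0.48468 × 3.0909 × 0.96 = 1.4382 N·m
After the gear mesh (117/48): 1.4382 × 2.4375 × 0.96 = 3.3653 N·m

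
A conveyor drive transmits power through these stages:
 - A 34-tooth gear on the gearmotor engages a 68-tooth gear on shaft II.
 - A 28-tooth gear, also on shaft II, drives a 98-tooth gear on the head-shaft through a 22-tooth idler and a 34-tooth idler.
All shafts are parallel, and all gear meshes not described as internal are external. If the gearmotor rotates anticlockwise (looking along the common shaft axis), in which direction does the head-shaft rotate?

the gearmotor → shaft II: external mesh, 1 reversal → CW.
shaft II → the head-shaft: driver → idler → idler → driven is 3 external meshes, 3 reversals → CCW.
4 reversals in total — an even number — so the head-shaft turns the same way as the gearmotor.

anticlockwise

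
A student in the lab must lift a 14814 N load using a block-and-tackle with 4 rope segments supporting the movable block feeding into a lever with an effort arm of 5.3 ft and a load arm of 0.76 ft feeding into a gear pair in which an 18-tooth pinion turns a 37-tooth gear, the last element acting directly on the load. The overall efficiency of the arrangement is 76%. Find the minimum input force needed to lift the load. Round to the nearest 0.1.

Block-and-tackle MA = number of supporting rope parts = 4.
Lever MA = effort arm / load arm = 5.3/0.76 = 6.9737.
Gear pair MA = 37/18 = 2.0556.
Combined ideal MA = 4 × 6.9737 × 2.0556 = 57.339.
Actual MA = 57.339 × 0.76 = 43.578.
Effort = load / actual MA = 14814 / 43.578 = 339.94 N.

339.9 N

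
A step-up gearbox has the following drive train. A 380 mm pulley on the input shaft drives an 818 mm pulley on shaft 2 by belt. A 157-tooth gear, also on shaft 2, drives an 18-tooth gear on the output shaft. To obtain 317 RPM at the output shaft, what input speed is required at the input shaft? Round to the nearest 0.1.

Overall ratio R = 2.1526 × 0.11465 = 0.2468.
Required input speed = output speed × R = 317 × 0.2468 = 78.235 RPM.

78.2 RPM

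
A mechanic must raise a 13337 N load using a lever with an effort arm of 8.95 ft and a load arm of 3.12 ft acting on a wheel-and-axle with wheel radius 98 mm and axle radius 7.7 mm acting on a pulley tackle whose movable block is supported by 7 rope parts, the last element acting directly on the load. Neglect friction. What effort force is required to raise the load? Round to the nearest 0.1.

52.2 N

Lever MA = effort arm / load arm = 8.95/3.12 = 2.8686.
Wheel-and-axle MA = R/r = 98/7.7 = 12.727.
Block-and-tackle MA = number of supporting rope parts = 7.
Combined ideal MA = 2.8686 × 12.727 × 7 = 255.57.
Effort = load / MA = 13337 / 255.57 = 52.186 N.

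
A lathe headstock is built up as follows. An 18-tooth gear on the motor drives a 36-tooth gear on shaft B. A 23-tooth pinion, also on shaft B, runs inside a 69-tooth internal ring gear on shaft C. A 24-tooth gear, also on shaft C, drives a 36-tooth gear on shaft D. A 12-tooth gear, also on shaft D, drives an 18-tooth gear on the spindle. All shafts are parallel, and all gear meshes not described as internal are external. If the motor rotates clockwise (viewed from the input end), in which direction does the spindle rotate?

counterclockwise

the motor → shaft B: external mesh, 1 reversal → CCW.
shaft B → shaft C: internal mesh, same direction → CCW.
shaft C → shaft D: external mesh, 1 reversal → CW.
shaft D → the spindle: external mesh, 1 reversal → CCW.
3 reversals in total — an odd number — so the spindle turns opposite to the motor.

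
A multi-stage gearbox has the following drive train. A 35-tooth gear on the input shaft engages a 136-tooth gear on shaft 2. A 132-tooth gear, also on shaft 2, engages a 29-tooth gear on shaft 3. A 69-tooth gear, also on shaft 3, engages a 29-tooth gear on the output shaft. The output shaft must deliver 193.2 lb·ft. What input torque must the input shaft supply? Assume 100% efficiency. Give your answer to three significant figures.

538 lb·ft

Overall ratio R = 3.8857 × 0.2197 × 0.42029 = 0.35879.
Input torque = output torque / R = 193.2 / 0.35879 = 538.47 lb·ft.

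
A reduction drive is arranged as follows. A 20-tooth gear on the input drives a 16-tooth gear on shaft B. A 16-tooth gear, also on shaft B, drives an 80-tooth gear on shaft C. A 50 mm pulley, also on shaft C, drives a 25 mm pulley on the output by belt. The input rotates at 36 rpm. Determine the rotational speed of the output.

Gear mesh: ratio = 16/20 = 0.8, so shaft B turns at 36 / 0.8 = 45 rpm.
Gear mesh: ratio = 80/16 = 5, so shaft C turns at 45 / 5 = 9 rpm.
Belt: ratio = 25/50 = 0.5, so the output turns at 9 / 0.5 = 18 rpm.

18 rpm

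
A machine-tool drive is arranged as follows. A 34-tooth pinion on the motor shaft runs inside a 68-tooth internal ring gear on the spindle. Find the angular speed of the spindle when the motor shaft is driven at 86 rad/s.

43 rad/s

the motor shaft → the spindle (internal gear, 68/34): 86 ÷ 2 = 43 rad/s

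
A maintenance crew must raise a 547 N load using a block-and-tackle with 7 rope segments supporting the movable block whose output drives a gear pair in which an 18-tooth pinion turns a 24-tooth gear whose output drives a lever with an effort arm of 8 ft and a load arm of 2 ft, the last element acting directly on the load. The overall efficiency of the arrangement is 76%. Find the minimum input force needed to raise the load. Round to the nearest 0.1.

Block-and-tackle MA = number of supporting rope parts = 7.
Gear pair MA = 24/18 = 1.3333.
Lever MA = effort arm / load arm = 8/2 = 4.
Combined ideal MA = 7 × 1.3333 × 4 = 37.333.
Actual MA = 37.333 × 0.76 = 28.373.
Effort = load / actual MA = 547 / 28.373 = 19.279 N.

19.3 N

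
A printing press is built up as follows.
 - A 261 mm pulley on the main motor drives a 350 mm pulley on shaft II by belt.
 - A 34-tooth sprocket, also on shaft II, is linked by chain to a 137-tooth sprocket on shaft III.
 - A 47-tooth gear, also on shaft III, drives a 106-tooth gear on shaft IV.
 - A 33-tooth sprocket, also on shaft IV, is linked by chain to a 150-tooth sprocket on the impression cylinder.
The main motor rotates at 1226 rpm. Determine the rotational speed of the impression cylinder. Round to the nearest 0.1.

belt 350/261 = 1.341 → 1226/1.341 = 914.25 rpm
chain 137/34 = 4.0294 → 914.25/4.0294 = 226.89 rpm
gear mesh 106/47 = 2.2553 → 226.89/2.2553 = 100.6 rpm
chain 150/33 = 4.5455 → 100.6/4.5455 = 22.133 rpm

22.1 rpm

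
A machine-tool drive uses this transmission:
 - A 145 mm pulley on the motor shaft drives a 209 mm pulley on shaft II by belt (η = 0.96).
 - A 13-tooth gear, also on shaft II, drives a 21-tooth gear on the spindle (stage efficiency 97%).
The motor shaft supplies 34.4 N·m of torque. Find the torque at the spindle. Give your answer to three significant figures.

74.6 N·m

belt 209/145 = 1.4414 → τ = 34.4·1.4414·0.96 = 47.6 N·m
gear mesh 21/13 = 1.6154 → τ = 47.6·1.6154·0.97 = 74.586 N·m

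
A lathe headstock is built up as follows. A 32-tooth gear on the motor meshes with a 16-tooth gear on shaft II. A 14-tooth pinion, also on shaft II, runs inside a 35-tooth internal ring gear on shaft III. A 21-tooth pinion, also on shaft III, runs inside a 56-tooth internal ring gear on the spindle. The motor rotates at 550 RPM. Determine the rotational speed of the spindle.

gear mesh 16/32 = 0.5 → 550/0.5 = 1100 RPM
internal gear 35/14 = 2.5 → 1100/2.5 = 440 RPM
internal gear 56/21 = 2.6667 → 440/2.6667 = 165 RPM

165 RPM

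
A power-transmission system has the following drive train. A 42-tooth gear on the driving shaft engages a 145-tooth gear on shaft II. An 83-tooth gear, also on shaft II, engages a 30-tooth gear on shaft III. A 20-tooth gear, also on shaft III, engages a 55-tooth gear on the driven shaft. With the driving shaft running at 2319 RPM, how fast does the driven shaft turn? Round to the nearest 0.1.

675.8 RPM

the driving shaft → shaft II (gear mesh, 145/42): 2319 ÷ 3.4524 = 671.71 RPM
shaft II → shaft III (gear mesh, 30/83): 671.71 ÷ 0.36145 = 1858.4 RPM
shaft III → the driven shaft (gear mesh, 55/20): 1858.4 ÷ 2.75 = 675.78 RPM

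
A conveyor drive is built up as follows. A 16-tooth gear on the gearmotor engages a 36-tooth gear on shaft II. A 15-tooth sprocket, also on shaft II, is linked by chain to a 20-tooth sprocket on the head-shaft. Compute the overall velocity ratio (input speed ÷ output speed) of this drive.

3

Each stage contributes driven/driver: gear mesh 36/16 = 2.25, chain 20/15 = 1.3333.
Overall: 2.25 × 1.3333 = 3.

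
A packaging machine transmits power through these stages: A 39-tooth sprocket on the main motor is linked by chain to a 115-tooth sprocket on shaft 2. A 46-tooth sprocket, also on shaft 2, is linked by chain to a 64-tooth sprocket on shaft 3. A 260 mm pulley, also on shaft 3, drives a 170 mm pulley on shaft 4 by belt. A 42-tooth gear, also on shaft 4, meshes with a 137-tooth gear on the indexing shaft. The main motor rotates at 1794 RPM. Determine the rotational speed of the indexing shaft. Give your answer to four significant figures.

205.0 RPM

Chain: ratio = 115/39 = 2.9487, so shaft 2 turns at 1794 / 2.9487 = 608.4 RPM.
Chain: ratio = 64/46 = 1.3913, so shaft 3 turns at 608.4 / 1.3913 = 437.29 RPM.
Belt: ratio = 170/260 = 0.65385, so shaft 4 turns at 437.29 / 0.65385 = 668.79 RPM.
Gear mesh: ratio = 137/42 = 3.2619, so the indexing shaft turns at 668.79 / 3.2619 = 205.03 RPM.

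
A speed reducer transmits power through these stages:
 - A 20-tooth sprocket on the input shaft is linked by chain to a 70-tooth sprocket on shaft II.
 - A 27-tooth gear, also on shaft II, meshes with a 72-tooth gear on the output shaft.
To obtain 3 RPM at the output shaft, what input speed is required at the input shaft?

Overall ratio R = 3.5 × 2.6667 = 9.3333.
Required input speed = output speed × R = 3 × 9.3333 = 28 RPM.

28 RPM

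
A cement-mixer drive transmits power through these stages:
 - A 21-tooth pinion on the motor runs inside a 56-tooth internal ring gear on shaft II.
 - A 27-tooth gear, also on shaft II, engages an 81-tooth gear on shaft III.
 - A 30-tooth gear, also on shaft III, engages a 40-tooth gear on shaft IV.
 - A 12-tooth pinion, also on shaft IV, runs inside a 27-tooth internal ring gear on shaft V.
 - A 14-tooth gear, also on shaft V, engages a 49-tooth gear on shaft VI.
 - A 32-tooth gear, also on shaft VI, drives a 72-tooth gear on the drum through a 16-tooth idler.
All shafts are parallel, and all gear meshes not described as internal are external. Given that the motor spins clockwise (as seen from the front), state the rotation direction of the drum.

the motor → shaft II: internal mesh, same direction → CW.
shaft II → shaft III: external mesh, 1 reversal → CCW.
shaft III → shaft IV: external mesh, 1 reversal → CW.
shaft IV → shaft V: internal mesh, same direction → CW.
shaft V → shaft VI: external mesh, 1 reversal → CCW.
shaft VI → the drum: driver → idler → driven is 2 external meshes, 2 reversals → CCW.
5 reversals in total — an odd number — so the drum turns opposite to the motor.

counterclockwise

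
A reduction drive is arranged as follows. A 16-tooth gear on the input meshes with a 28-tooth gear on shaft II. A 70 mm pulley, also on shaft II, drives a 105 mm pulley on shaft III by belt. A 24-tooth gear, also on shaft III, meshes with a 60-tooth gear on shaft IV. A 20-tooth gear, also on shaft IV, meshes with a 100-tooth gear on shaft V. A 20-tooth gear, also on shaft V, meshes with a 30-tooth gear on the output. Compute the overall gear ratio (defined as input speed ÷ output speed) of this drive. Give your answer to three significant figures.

49.2

Each stage contributes driven/driver: gear mesh 28/16 = 1.75, belt 105/70 = 1.5, gear mesh 60/24 = 2.5, gear mesh 100/20 = 5, gear mesh 30/20 = 1.5.
Overall: 1.75 × 1.5 × 2.5 × 5 × 1.5 = 49.219.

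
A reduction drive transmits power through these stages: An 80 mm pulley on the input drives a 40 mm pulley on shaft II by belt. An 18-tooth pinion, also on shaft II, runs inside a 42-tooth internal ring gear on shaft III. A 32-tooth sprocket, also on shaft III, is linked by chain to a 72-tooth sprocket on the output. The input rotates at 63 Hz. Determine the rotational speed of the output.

24 Hz

the input → shaft II (belt, 40/80): 63 ÷ 0.5 = 126 Hz
shaft II → shaft III (internal gear, 42/18): 126 ÷ 2.3333 = 54 Hz
shaft III → the output (chain, 72/32): 54 ÷ 2.25 = 24 Hz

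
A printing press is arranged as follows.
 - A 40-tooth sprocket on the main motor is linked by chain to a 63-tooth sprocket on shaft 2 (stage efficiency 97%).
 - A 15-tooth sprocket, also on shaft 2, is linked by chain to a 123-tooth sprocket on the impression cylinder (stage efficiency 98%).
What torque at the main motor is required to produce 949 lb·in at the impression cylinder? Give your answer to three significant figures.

Overall ratio R = 1.575 × 8.2 = 12.915; overall efficiency η = 0.97 × 0.98 = 0.9506.
Input torque = output torque / (R × η) = 949 / (12.915 × 0.9506) = 77.299 lb·in.

77.3 lb·in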